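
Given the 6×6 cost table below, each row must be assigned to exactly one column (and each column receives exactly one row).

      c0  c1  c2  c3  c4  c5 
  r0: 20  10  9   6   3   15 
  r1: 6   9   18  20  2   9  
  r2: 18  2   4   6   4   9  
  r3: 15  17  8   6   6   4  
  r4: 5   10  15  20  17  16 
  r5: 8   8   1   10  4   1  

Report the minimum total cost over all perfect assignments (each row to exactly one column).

Minimum assignment cost: 20

optimal assignment: row0→col3 (cost 6), row1→col4 (cost 2), row2→col1 (cost 2), row3→col5 (cost 4), row4→col0 (cost 5), row5→col2 (cost 1)
total = 6 + 2 + 2 + 4 + 5 + 1 = 20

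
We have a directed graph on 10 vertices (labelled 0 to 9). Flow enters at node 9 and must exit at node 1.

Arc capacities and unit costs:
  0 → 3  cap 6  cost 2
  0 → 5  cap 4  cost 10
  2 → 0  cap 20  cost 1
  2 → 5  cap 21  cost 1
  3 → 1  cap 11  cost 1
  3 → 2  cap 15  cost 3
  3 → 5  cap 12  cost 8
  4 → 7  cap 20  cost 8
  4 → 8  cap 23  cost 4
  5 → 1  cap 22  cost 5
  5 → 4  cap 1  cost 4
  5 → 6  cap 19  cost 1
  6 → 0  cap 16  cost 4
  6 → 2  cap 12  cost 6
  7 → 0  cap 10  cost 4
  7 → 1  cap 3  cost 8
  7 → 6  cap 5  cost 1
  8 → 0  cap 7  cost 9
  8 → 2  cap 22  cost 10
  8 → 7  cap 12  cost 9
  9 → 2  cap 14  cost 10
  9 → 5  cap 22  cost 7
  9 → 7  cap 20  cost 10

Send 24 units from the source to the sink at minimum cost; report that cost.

Minimum cost for 24 units: 292

shortest-cost path #1: 9→5→1 push 22 @ unit cost 12 (adds 264)
shortest-cost path #2: 9→2→0→3→1 push 2 @ unit cost 14 (adds 28)
total cost = 292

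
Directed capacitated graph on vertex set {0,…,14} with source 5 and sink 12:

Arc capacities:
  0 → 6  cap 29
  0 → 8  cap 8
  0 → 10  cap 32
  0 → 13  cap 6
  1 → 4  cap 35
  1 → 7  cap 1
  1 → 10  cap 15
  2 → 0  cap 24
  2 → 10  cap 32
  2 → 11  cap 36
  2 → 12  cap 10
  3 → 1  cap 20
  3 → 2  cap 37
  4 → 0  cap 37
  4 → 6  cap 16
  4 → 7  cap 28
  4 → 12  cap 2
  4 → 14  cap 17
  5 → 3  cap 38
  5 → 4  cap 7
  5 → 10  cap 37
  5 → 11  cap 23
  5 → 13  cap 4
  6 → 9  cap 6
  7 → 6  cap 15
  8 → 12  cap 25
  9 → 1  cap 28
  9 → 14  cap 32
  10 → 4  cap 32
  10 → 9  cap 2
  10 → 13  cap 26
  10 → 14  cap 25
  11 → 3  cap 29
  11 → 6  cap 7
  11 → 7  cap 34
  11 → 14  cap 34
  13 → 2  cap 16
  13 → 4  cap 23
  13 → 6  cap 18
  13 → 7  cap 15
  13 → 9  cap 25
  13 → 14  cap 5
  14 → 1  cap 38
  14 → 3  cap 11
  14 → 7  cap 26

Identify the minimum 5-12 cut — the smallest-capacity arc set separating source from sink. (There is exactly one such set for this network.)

Min-cut arcs: {(0,8), (2,12), (4,12)} (total capacity 20)

augment #1: 5→4→12 push 2
augment #2: 5→3→2→12 push 10
augment #3: 5→4→0→8→12 push 5
augment #4: 5→3→2→0→8→12 push 3
max flow = 20; residual-reachable set from 5 gives S-side
cut edges (S→T): {(0,8), (2,12), (4,12)} total cap 20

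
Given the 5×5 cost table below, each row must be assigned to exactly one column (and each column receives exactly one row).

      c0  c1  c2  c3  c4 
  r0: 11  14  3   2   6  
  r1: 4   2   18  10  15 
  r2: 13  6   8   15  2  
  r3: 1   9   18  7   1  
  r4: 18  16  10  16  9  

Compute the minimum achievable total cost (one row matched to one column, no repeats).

Minimum assignment cost: 17

optimal assignment: row0→col3 (cost 2), row1→col1 (cost 2), row2→col4 (cost 2), row3→col0 (cost 1), row4→col2 (cost 10)
total = 2 + 2 + 2 + 1 + 10 = 17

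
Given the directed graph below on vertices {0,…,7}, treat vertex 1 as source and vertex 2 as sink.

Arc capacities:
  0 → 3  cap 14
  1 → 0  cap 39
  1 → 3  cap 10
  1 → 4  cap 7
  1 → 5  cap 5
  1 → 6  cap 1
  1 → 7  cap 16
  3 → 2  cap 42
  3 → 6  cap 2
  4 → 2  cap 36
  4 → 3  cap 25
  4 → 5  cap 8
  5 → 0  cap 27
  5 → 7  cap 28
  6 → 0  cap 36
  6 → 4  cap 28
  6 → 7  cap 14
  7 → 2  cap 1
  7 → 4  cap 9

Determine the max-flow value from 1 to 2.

Maximum flow value: 42

augment #1: 1→3→2 bottleneck 10, total now 10
augment #2: 1→4→2 bottleneck 7, total now 17
augment #3: 1→7→2 bottleneck 1, total now 18
augment #4: 1→0→3→2 bottleneck 14, total now 32
augment #5: 1→6→4→2 bottleneck 1, total now 33
augment #6: 1→7→4→2 bottleneck 9, total now 42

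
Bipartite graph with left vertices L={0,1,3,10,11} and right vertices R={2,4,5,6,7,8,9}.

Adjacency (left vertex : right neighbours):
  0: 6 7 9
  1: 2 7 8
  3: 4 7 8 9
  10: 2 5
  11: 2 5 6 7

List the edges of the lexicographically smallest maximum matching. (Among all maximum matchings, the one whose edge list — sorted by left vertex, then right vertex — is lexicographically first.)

Lex-smallest maximum matching: {(0,6), (1,2), (3,4), (10,5), (11,7)}

|M| = 5 (so the lex-smallest maximum matching has 5 edges)
process left vertices in ascending order; for each, take the smallest-labelled available neighbour that still permits 5 edges overall, or leave it unmatched if none does
lex-smallest matching: {0-6, 1-2, 3-4, 10-5, 11-7}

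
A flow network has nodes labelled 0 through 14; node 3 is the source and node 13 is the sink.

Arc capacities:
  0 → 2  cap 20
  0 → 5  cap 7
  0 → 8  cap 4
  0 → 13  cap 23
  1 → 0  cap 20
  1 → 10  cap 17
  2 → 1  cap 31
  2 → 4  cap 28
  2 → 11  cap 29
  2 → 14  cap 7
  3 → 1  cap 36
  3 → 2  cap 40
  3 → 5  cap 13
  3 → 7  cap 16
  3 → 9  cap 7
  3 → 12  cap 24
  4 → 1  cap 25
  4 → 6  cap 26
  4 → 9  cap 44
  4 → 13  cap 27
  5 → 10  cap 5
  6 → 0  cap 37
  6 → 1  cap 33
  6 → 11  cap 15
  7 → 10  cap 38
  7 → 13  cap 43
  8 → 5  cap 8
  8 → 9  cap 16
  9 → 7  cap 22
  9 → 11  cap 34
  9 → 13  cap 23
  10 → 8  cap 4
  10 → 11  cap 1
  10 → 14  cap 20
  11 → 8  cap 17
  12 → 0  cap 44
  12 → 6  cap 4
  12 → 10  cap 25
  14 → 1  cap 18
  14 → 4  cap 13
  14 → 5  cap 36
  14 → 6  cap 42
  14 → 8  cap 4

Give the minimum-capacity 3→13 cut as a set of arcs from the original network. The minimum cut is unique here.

Min-cut arcs: {(0,13), (2,4), (3,7), (3,9), (8,9), (14,4)} (total capacity 103)

augment #1: 3→7→13 push 16
augment #2: 3→9→13 push 7
augment #3: 3→1→0→13 push 20
augment #4: 3→2→4→13 push 27
augment #5: 3→12→0→13 push 3
augment #6: 3→2→4→9→13 push 1
augment #7: 3→1→10→8→9→13 push 4
augment #8: 3→2→11→8→9→13 push 11
augment #9: 3→2→11→8→9→7→13 push 1
augment #10: 3→1→10→14→4→9→7→13 push 12
augment #11: 3→5→10→14→4→9→7→13 push 1
max flow = 103; residual-reachable set from 3 gives S-side
cut edges (S→T): {(0,13), (2,4), (3,7), (3,9), (8,9), (14,4)} total cap 103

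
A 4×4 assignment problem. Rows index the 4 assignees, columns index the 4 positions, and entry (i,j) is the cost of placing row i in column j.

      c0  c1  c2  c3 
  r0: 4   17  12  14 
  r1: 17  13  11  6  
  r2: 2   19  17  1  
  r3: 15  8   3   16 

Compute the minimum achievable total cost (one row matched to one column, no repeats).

optimal assignment: row0→col0 (cost 4), row1→col1 (cost 13), row2→col3 (cost 1), row3→col2 (cost 3)
total = 4 + 13 + 1 + 3 = 21

Minimum assignment cost: 21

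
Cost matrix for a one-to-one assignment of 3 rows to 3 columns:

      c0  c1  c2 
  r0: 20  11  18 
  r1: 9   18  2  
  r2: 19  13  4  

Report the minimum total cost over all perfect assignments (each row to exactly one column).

optimal assignment: row0→col1 (cost 11), row1→col0 (cost 9), row2→col2 (cost 4)
total = 11 + 9 + 4 = 24

Minimum assignment cost: 24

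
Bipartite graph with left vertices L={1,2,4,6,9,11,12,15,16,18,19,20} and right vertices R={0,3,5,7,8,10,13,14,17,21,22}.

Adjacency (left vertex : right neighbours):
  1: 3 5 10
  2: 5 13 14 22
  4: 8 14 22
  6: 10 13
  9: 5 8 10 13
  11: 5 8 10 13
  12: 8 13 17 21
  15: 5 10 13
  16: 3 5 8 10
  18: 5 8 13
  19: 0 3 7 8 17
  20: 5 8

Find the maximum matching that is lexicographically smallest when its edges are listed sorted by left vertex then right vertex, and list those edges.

|M| = 9 (so the lex-smallest maximum matching has 9 edges)
process left vertices in ascending order; for each, take the smallest-labelled available neighbour that still permits 9 edges overall, or leave it unmatched if none does
lex-smallest matching: {1-3, 2-14, 4-22, 6-10, 9-5, 11-8, 12-17, 15-13, 19-0}

Lex-smallest maximum matching: {(1,3), (2,14), (4,22), (6,10), (9,5), (11,8), (12,17), (15,13), (19,0)}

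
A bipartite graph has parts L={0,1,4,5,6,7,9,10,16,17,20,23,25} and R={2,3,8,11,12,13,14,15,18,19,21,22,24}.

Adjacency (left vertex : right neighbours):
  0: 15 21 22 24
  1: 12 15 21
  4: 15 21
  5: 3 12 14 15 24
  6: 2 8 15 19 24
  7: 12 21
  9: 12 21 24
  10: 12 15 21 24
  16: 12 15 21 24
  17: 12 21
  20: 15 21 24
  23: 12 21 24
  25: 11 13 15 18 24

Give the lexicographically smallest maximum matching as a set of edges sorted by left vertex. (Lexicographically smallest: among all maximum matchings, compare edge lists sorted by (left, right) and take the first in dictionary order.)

|M| = 8 (so the lex-smallest maximum matching has 8 edges)
process left vertices in ascending order; for each, take the smallest-labelled available neighbour that still permits 8 edges overall, or leave it unmatched if none does
lex-smallest matching: {0-22, 1-12, 4-15, 5-3, 6-2, 7-21, 9-24, 25-11}

Lex-smallest maximum matching: {(0,22), (1,12), (4,15), (5,3), (6,2), (7,21), (9,24), (25,11)}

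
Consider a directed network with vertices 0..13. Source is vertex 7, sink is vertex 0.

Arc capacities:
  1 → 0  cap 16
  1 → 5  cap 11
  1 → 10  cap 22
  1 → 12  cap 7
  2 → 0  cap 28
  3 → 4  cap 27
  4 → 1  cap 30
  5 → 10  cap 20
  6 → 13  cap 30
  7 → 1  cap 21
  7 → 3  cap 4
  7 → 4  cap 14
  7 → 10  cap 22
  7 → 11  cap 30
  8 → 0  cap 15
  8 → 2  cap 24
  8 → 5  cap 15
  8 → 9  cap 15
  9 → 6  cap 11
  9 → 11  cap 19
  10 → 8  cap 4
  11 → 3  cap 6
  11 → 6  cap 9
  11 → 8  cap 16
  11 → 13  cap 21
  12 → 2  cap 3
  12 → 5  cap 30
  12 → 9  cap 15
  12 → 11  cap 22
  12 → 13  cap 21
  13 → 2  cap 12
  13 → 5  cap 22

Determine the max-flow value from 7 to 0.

Maximum flow value: 51

augment #1: 7→1→0 bottleneck 16, total now 16
augment #2: 7→10→8→0 bottleneck 4, total now 20
augment #3: 7→11→8→0 bottleneck 11, total now 31
augment #4: 7→1→12→2→0 bottleneck 3, total now 34
augment #5: 7→11→8→2→0 bottleneck 5, total now 39
augment #6: 7→11→13→2→0 bottleneck 12, total now 51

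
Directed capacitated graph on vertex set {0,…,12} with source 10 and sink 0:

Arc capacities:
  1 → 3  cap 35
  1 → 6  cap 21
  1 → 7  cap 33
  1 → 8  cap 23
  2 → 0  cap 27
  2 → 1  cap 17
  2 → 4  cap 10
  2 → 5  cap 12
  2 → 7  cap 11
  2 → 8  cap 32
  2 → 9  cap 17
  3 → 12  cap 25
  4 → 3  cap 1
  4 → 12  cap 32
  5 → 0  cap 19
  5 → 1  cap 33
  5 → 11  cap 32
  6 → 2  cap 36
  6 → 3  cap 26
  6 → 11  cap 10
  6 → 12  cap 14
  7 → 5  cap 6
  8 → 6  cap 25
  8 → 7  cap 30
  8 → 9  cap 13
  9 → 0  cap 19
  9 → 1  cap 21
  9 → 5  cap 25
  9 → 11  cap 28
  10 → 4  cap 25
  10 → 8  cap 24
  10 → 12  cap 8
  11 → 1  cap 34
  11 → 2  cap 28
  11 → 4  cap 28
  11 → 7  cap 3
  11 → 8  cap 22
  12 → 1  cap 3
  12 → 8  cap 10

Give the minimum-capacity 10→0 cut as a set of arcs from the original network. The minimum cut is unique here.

Min-cut arcs: {(10,8), (12,1), (12,8)} (total capacity 37)

augment #1: 10→8→9→0 push 13
augment #2: 10→8→6→2→0 push 11
augment #3: 10→12→1→6→2→0 push 3
augment #4: 10→12→8→6→2→0 push 5
augment #5: 10→4→12→8→6→2→0 push 5
max flow = 37; residual-reachable set from 10 gives S-side
cut edges (S→T): {(10,8), (12,1), (12,8)} total cap 37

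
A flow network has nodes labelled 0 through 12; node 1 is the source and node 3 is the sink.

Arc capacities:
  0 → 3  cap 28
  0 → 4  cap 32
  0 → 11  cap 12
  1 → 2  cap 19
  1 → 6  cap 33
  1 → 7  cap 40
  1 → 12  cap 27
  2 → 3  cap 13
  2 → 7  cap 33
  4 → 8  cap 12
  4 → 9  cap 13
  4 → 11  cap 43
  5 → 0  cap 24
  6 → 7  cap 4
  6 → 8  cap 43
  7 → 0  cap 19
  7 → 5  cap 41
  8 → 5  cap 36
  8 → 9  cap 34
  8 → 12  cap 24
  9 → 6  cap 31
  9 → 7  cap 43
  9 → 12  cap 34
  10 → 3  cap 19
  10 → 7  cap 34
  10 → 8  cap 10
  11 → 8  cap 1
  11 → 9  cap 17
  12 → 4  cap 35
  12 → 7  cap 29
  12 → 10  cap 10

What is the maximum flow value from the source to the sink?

augment #1: 1→2→3 bottleneck 13, total now 13
augment #2: 1→7→0→3 bottleneck 19, total now 32
augment #3: 1→12→10→3 bottleneck 10, total now 42
augment #4: 1→7→5→0→3 bottleneck 9, total now 51

Maximum flow value: 51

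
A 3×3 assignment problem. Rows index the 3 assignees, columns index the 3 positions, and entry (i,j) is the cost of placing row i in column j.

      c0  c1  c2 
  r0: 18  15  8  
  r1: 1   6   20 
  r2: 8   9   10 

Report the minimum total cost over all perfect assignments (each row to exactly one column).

Minimum assignment cost: 18

optimal assignment: row0→col2 (cost 8), row1→col0 (cost 1), row2→col1 (cost 9)
total = 8 + 1 + 9 = 18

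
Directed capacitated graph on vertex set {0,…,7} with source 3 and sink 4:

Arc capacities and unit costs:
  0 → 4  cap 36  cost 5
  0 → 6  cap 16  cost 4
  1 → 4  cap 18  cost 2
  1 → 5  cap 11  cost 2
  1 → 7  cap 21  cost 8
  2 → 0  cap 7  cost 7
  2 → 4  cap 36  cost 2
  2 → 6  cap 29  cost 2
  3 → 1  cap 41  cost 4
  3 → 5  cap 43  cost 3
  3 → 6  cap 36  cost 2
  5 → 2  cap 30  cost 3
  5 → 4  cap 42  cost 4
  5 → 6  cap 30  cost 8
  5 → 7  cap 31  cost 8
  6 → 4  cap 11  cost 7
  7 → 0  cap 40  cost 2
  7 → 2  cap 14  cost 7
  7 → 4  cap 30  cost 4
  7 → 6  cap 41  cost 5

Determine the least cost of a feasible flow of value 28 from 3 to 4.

shortest-cost path #1: 3→1→4 push 18 @ unit cost 6 (adds 108)
shortest-cost path #2: 3→5→4 push 10 @ unit cost 7 (adds 70)
total cost = 178

Minimum cost for 28 units: 178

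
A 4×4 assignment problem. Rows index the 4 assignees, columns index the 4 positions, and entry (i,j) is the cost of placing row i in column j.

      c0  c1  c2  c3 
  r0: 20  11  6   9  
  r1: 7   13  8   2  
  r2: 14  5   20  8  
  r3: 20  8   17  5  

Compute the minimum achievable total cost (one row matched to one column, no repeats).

Minimum assignment cost: 23

optimal assignment: row0→col2 (cost 6), row1→col0 (cost 7), row2→col1 (cost 5), row3→col3 (cost 5)
total = 6 + 7 + 5 + 5 = 23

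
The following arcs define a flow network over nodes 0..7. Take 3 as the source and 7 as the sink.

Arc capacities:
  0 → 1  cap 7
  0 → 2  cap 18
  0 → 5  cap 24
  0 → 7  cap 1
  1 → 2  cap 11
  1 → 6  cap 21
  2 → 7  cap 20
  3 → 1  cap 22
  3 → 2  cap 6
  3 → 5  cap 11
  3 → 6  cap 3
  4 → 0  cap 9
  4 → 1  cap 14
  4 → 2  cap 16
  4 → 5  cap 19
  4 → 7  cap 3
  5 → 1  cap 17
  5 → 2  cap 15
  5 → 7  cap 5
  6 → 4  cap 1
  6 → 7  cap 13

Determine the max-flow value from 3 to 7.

augment #1: 3→2→7 bottleneck 6, total now 6
augment #2: 3→5→7 bottleneck 5, total now 11
augment #3: 3→6→7 bottleneck 3, total now 14
augment #4: 3→1→2→7 bottleneck 11, total now 25
augment #5: 3→1→6→7 bottleneck 10, total now 35
augment #6: 3→5→2→7 bottleneck 3, total now 38
augment #7: 3→1→6→4→7 bottleneck 1, total now 39

Maximum flow value: 39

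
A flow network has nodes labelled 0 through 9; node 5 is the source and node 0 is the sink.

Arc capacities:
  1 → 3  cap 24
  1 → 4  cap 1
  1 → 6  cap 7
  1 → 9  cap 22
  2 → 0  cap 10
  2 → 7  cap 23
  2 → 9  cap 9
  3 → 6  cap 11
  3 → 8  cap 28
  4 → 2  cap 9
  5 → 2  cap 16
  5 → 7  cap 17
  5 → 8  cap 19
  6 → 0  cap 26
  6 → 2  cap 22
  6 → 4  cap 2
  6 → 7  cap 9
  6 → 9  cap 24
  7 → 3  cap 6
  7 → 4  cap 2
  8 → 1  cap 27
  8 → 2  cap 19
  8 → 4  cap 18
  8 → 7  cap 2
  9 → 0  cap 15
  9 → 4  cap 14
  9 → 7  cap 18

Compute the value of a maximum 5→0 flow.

Maximum flow value: 43

augment #1: 5→2→0 bottleneck 10, total now 10
augment #2: 5→2→9→0 bottleneck 6, total now 16
augment #3: 5→7→3→6→0 bottleneck 6, total now 22
augment #4: 5→8→1→6→0 bottleneck 7, total now 29
augment #5: 5→8→1→9→0 bottleneck 9, total now 38
augment #6: 5→8→1→3→6→0 bottleneck 3, total now 41
augment #7: 5→7→4→2→9→1→3→6→0 bottleneck 2, total now 43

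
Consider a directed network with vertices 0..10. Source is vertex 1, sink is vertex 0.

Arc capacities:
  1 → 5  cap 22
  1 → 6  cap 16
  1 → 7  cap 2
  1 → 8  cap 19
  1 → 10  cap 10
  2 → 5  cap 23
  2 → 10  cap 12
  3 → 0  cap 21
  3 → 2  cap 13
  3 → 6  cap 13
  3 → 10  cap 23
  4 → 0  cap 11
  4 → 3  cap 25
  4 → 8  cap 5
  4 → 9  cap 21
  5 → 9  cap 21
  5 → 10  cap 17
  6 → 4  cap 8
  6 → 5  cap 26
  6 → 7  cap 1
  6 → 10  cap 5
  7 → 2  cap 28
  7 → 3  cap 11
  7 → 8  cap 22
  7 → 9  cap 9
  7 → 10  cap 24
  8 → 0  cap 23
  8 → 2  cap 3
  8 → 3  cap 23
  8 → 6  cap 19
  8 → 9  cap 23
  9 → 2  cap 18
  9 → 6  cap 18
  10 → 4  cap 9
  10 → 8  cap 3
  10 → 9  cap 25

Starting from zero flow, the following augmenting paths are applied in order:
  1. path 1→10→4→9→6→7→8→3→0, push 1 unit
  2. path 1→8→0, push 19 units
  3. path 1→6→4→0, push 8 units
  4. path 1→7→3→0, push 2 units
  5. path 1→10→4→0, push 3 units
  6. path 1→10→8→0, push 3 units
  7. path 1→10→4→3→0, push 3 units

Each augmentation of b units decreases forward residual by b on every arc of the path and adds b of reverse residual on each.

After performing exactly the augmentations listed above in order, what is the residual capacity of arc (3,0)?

after path 1 (1→10→4→9→6→7→8→3→0, push 1): res(3,0)=20
after path 2 (1→8→0, push 19): res(3,0)=20
after path 3 (1→6→4→0, push 8): res(3,0)=20
after path 4 (1→7→3→0, push 2): res(3,0)=18
after path 5 (1→10→4→0, push 3): res(3,0)=18
after path 6 (1→10→8→0, push 3): res(3,0)=18
after path 7 (1→10→4→3→0, push 3): res(3,0)=15

Residual capacity of (3,0): 15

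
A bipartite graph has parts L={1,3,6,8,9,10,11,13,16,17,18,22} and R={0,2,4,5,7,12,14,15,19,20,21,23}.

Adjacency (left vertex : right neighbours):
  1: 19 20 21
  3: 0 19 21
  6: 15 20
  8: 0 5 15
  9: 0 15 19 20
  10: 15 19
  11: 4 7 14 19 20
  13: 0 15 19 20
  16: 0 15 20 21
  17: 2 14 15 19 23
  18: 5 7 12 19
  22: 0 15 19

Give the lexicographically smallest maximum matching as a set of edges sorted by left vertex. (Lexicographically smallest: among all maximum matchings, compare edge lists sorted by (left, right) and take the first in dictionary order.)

|M| = 9 (so the lex-smallest maximum matching has 9 edges)
process left vertices in ascending order; for each, take the smallest-labelled available neighbour that still permits 9 edges overall, or leave it unmatched if none does
lex-smallest matching: {1-19, 3-0, 6-15, 8-5, 9-20, 11-4, 16-21, 17-2, 18-7}

Lex-smallest maximum matching: {(1,19), (3,0), (6,15), (8,5), (9,20), (11,4), (16,21), (17,2), (18,7)}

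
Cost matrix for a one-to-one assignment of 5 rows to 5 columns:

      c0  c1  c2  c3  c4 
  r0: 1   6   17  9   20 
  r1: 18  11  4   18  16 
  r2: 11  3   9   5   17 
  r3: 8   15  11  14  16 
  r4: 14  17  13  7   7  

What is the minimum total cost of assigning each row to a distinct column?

optimal assignment: row0→col0 (cost 1), row1→col2 (cost 4), row2→col1 (cost 3), row3→col3 (cost 14), row4→col4 (cost 7)
total = 1 + 4 + 3 + 14 + 7 = 29

Minimum assignment cost: 29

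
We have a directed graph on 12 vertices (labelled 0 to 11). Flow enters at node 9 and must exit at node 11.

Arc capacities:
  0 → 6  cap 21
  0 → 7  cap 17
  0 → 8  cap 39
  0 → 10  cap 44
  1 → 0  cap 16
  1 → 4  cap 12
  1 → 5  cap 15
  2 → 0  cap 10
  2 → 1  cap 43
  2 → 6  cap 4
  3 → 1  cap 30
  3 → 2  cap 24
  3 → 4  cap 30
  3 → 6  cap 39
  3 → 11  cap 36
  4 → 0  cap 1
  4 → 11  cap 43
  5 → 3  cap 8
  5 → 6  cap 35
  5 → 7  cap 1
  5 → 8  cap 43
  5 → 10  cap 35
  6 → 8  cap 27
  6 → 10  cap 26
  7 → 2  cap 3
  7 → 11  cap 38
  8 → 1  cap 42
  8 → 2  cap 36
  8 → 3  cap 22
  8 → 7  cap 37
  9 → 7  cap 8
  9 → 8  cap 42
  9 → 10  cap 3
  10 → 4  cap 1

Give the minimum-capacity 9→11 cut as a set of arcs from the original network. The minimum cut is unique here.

augment #1: 9→7→11 push 8
augment #2: 9→8→3→11 push 22
augment #3: 9→8→7→11 push 20
augment #4: 9→10→4→11 push 1
max flow = 51; residual-reachable set from 9 gives S-side
cut edges (S→T): {(9,7), (9,8), (10,4)} total cap 51

Min-cut arcs: {(9,7), (9,8), (10,4)} (total capacity 51)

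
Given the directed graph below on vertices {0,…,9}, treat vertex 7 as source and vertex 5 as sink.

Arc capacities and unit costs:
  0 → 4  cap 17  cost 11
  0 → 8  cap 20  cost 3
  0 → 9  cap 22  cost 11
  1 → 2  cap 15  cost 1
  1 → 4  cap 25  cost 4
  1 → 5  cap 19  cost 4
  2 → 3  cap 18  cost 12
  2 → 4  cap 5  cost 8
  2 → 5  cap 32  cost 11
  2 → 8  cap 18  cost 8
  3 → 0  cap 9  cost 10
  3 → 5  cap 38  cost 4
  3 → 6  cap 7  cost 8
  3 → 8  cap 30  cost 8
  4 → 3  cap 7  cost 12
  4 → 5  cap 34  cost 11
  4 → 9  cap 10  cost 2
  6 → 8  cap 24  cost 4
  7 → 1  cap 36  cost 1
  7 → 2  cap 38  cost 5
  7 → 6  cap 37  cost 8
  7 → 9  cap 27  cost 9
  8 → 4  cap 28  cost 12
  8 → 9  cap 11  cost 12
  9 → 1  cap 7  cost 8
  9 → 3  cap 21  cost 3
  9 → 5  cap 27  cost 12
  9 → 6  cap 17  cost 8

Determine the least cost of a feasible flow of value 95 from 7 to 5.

Minimum cost for 95 units: 1341

shortest-cost path #1: 7→1→5 push 19 @ unit cost 5 (adds 95)
shortest-cost path #2: 7→1→2→5 push 15 @ unit cost 13 (adds 195)
shortest-cost path #3: 7→1→4→9→3→5 push 2 @ unit cost 14 (adds 28)
shortest-cost path #4: 7→2→5 push 17 @ unit cost 16 (adds 272)
shortest-cost path #5: 7→9→3→5 push 19 @ unit cost 16 (adds 304)
shortest-cost path #6: 7→9→4→5 push 2 @ unit cost 18 (adds 36)
shortest-cost path #7: 7→2→1→4→5 push 15 @ unit cost 19 (adds 285)
shortest-cost path #8: 7→9→5 push 6 @ unit cost 21 (adds 126)
total cost = 1341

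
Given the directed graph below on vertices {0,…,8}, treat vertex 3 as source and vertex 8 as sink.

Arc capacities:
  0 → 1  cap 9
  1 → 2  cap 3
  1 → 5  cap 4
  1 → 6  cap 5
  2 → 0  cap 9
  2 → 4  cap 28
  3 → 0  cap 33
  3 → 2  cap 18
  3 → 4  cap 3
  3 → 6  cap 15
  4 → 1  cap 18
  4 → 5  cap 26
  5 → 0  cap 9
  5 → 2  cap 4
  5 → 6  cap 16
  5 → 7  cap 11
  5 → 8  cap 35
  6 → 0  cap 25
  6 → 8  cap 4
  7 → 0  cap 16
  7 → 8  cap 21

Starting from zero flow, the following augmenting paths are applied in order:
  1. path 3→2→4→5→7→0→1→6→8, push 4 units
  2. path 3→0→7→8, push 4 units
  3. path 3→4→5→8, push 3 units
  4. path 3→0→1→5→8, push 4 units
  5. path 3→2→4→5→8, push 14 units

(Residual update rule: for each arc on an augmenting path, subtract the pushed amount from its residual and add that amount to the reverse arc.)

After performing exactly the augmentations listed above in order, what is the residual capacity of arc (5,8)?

Residual capacity of (5,8): 14

after path 1 (3→2→4→5→7→0→1→6→8, push 4): res(5,8)=35
after path 2 (3→0→7→8, push 4): res(5,8)=35
after path 3 (3→4→5→8, push 3): res(5,8)=32
after path 4 (3→0→1→5→8, push 4): res(5,8)=28
after path 5 (3→2→4→5→8, push 14): res(5,8)=14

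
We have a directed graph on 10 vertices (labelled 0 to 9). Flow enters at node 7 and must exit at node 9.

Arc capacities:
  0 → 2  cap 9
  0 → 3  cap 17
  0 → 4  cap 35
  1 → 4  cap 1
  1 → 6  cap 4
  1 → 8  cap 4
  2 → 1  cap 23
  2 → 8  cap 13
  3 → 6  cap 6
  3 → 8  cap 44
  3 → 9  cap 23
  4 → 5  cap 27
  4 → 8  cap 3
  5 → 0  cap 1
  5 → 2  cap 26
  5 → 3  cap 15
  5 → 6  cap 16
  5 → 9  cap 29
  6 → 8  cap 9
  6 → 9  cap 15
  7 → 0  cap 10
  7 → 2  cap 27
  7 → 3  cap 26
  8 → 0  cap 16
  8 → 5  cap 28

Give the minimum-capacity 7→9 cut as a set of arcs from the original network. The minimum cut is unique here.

augment #1: 7→3→9 push 23
augment #2: 7→3→6→9 push 3
augment #3: 7→0→3→6→9 push 3
augment #4: 7→0→4→5→9 push 7
augment #5: 7→2→1→6→9 push 4
augment #6: 7→2→8→5→9 push 13
augment #7: 7→2→1→4→5→9 push 1
augment #8: 7→2→1→8→5→9 push 4
max flow = 58; residual-reachable set from 7 gives S-side
cut edges (S→T): {(1,4), (1,6), (1,8), (2,8), (7,0), (7,3)} total cap 58

Min-cut arcs: {(1,4), (1,6), (1,8), (2,8), (7,0), (7,3)} (total capacity 58)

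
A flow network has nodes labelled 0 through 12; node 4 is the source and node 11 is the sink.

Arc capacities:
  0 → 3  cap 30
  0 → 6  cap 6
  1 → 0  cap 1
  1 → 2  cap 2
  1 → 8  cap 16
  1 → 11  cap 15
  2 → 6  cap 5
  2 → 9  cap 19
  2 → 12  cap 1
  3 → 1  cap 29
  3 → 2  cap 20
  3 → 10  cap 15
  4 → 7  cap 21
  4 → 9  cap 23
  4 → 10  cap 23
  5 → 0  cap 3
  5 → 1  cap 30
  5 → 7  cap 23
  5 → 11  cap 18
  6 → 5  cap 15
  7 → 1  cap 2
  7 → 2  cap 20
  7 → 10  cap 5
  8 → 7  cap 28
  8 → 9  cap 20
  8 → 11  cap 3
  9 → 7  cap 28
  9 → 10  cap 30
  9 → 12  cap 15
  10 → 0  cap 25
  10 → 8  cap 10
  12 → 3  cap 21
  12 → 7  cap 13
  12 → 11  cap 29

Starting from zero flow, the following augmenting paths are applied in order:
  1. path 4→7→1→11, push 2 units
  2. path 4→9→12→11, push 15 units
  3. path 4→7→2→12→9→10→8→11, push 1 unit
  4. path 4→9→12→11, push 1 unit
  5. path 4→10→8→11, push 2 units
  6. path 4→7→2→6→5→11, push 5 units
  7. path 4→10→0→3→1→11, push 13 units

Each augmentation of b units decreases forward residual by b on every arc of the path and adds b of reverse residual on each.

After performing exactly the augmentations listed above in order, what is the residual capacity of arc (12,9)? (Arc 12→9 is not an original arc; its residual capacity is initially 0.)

after path 1 (4→7→1→11, push 2): res(12,9)=0
after path 2 (4→9→12→11, push 15): res(12,9)=15
after path 3 (4→7→2→12→9→10→8→11, push 1): res(12,9)=14
after path 4 (4→9→12→11, push 1): res(12,9)=15
after path 5 (4→10→8→11, push 2): res(12,9)=15
after path 6 (4→7→2→6→5→11, push 5): res(12,9)=15
after path 7 (4→10→0→3→1→11, push 13): res(12,9)=15

Residual capacity of (12,9): 15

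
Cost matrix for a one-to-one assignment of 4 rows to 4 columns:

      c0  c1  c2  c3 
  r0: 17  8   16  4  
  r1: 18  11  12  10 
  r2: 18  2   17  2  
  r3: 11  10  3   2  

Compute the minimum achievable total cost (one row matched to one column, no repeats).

optimal assignment: row0→col3 (cost 4), row1→col0 (cost 18), row2→col1 (cost 2), row3→col2 (cost 3)
total = 4 + 18 + 2 + 3 = 27

Minimum assignment cost: 27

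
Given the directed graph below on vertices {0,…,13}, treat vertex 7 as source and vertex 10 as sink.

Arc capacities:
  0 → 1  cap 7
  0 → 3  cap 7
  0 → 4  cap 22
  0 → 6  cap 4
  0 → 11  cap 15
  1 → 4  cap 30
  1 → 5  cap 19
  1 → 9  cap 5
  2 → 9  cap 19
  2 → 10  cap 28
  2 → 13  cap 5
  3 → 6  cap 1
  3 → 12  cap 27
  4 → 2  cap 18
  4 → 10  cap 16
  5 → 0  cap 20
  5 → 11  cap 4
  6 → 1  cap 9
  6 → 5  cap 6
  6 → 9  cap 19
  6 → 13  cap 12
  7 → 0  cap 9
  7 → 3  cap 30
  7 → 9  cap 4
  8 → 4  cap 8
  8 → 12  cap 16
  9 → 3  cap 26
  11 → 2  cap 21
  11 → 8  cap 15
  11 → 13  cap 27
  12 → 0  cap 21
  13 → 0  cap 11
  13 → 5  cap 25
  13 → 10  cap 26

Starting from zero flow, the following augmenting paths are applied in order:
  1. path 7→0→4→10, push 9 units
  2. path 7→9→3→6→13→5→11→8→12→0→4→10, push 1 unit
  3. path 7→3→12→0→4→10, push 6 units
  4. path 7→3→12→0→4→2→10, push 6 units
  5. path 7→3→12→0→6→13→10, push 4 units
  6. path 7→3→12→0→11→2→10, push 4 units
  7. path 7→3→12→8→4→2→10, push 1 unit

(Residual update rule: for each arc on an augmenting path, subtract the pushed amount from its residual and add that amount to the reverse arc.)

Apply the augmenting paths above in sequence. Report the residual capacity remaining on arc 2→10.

after path 1 (7→0→4→10, push 9): res(2,10)=28
after path 2 (7→9→3→6→13→5→11→8→12→0→4→10, push 1): res(2,10)=28
after path 3 (7→3→12→0→4→10, push 6): res(2,10)=28
after path 4 (7→3→12→0→4→2→10, push 6): res(2,10)=22
after path 5 (7→3→12→0→6→13→10, push 4): res(2,10)=22
after path 6 (7→3→12→0→11→2→10, push 4): res(2,10)=18
after path 7 (7→3→12→8→4→2→10, push 1): res(2,10)=17

Residual capacity of (2,10): 17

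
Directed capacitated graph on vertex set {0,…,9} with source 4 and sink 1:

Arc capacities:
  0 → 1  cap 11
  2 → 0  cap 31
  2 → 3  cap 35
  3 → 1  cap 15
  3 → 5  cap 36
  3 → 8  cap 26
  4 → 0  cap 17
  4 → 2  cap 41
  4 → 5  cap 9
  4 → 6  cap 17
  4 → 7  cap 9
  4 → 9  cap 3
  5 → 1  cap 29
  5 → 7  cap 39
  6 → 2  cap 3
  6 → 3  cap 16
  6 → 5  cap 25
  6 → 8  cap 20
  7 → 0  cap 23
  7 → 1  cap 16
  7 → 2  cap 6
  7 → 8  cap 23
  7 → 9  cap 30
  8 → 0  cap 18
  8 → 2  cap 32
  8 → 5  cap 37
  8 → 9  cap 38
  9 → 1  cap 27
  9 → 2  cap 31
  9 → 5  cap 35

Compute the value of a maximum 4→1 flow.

augment #1: 4→0→1 bottleneck 11, total now 11
augment #2: 4→5→1 bottleneck 9, total now 20
augment #3: 4→7→1 bottleneck 9, total now 29
augment #4: 4→9→1 bottleneck 3, total now 32
augment #5: 4→2→3→1 bottleneck 15, total now 47
augment #6: 4→6→5→1 bottleneck 17, total now 64
augment #7: 4→2→3→5→1 bottleneck 3, total now 67
augment #8: 4→2→3→5→7→1 bottleneck 7, total now 74
augment #9: 4→2→3→8→9→1 bottleneck 10, total now 84

Maximum flow value: 84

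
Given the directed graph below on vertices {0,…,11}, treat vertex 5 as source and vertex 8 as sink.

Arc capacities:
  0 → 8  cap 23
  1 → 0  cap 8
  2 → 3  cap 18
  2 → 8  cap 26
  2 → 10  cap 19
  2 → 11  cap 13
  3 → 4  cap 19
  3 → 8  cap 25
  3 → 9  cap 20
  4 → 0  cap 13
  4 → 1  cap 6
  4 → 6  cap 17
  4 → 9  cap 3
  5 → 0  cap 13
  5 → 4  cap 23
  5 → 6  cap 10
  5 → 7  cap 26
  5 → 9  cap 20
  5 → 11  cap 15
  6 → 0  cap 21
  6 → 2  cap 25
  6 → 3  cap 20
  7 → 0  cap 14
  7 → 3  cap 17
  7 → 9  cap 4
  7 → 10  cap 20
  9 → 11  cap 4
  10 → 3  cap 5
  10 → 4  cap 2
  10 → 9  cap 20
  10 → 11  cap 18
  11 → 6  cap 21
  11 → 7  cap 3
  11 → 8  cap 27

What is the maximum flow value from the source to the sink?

Maximum flow value: 91

augment #1: 5→0→8 bottleneck 13, total now 13
augment #2: 5→11→8 bottleneck 15, total now 28
augment #3: 5→4→0→8 bottleneck 10, total now 38
augment #4: 5→6→2→8 bottleneck 10, total now 48
augment #5: 5→7→3→8 bottleneck 17, total now 65
augment #6: 5→9→11→8 bottleneck 4, total now 69
augment #7: 5→4→6→2→8 bottleneck 13, total now 82
augment #8: 5→7→10→3→8 bottleneck 5, total now 87
augment #9: 5→7→10→11→8 bottleneck 4, total now 91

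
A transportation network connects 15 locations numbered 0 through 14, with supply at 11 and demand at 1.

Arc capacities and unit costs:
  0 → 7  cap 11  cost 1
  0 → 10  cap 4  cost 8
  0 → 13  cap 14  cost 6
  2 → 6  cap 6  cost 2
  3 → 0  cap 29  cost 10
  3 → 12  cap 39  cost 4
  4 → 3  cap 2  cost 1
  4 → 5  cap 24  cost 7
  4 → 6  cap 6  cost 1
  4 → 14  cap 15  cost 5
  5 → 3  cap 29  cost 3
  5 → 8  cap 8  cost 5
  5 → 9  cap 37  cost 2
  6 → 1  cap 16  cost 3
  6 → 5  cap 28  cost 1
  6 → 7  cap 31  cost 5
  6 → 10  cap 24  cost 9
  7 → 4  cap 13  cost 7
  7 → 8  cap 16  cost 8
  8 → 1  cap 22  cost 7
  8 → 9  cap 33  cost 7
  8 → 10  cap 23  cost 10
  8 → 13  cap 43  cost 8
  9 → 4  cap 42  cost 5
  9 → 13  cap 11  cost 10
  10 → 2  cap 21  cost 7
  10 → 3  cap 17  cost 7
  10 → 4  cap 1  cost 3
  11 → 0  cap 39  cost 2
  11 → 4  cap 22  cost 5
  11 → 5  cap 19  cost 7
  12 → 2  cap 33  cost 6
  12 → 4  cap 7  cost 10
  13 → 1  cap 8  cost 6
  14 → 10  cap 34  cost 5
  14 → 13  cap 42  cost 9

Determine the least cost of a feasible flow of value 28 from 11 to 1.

Minimum cost for 28 units: 421

shortest-cost path #1: 11→4→6→1 push 6 @ unit cost 9 (adds 54)
shortest-cost path #2: 11→0→13→1 push 8 @ unit cost 14 (adds 112)
shortest-cost path #3: 11→0→7→8→1 push 11 @ unit cost 18 (adds 198)
shortest-cost path #4: 11→5→8→1 push 3 @ unit cost 19 (adds 57)
total cost = 421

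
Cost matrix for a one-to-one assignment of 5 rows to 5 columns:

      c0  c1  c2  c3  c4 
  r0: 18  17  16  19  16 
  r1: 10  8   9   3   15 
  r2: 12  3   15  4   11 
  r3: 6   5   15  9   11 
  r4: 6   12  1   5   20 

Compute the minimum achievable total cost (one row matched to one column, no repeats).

Minimum assignment cost: 29

optimal assignment: row0→col4 (cost 16), row1→col3 (cost 3), row2→col1 (cost 3), row3→col0 (cost 6), row4→col2 (cost 1)
total = 16 + 3 + 3 + 6 + 1 = 29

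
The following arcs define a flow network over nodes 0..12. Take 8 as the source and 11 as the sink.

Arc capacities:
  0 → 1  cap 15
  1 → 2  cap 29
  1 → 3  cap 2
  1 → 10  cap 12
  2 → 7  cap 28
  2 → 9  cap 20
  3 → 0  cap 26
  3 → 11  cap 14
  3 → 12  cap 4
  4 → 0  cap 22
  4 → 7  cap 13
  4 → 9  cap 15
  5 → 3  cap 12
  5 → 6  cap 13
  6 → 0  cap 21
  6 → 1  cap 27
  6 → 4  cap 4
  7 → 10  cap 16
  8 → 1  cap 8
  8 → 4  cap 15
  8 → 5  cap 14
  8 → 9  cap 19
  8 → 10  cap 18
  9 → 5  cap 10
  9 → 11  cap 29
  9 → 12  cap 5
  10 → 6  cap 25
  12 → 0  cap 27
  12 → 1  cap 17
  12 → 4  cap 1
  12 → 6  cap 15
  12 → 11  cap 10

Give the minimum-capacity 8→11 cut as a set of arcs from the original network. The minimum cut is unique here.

Min-cut arcs: {(1,3), (5,3), (9,11), (9,12)} (total capacity 48)

augment #1: 8→9→11 push 19
augment #2: 8→1→3→11 push 2
augment #3: 8→4→9→11 push 10
augment #4: 8→5→3→11 push 12
augment #5: 8→4→9→12→11 push 5
max flow = 48; residual-reachable set from 8 gives S-side
cut edges (S→T): {(1,3), (5,3), (9,11), (9,12)} total cap 48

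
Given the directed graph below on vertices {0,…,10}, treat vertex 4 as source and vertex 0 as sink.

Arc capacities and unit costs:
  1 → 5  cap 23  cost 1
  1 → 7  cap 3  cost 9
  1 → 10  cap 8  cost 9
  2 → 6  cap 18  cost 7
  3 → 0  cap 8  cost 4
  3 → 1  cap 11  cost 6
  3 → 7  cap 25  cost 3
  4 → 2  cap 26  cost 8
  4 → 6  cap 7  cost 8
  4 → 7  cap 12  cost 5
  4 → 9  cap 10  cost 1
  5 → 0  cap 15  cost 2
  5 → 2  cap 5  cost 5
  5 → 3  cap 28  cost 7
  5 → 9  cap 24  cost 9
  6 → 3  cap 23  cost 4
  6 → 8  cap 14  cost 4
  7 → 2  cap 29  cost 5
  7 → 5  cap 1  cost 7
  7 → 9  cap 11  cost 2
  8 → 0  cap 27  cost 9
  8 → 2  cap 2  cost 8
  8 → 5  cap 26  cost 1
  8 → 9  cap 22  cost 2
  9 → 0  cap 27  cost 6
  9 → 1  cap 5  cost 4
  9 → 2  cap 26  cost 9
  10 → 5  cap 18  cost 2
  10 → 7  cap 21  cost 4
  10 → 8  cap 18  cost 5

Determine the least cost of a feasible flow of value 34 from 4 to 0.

Minimum cost for 34 units: 442

shortest-cost path #1: 4→9→0 push 10 @ unit cost 7 (adds 70)
shortest-cost path #2: 4→7→9→0 push 11 @ unit cost 13 (adds 143)
shortest-cost path #3: 4→7→5→0 push 1 @ unit cost 14 (adds 14)
shortest-cost path #4: 4→6→8→5→0 push 7 @ unit cost 15 (adds 105)
shortest-cost path #5: 4→2→6→8→5→0 push 5 @ unit cost 22 (adds 110)
total cost = 442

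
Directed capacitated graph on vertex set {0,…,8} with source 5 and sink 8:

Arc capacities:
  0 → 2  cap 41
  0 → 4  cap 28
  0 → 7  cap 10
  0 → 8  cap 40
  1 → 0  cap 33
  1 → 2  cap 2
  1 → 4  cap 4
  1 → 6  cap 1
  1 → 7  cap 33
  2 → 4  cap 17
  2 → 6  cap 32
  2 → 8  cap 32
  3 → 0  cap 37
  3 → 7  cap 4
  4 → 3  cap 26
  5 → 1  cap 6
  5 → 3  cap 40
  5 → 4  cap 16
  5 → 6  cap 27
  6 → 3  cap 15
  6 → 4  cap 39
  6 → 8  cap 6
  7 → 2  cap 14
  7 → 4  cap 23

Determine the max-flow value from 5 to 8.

augment #1: 5→6→8 bottleneck 6, total now 6
augment #2: 5→1→0→8 bottleneck 6, total now 12
augment #3: 5→3→0→8 bottleneck 34, total now 46
augment #4: 5→3→0→2→8 bottleneck 3, total now 49
augment #5: 5→3→7→2→8 bottleneck 3, total now 52
augment #6: 5→4→3→7→2→8 bottleneck 1, total now 53

Maximum flow value: 53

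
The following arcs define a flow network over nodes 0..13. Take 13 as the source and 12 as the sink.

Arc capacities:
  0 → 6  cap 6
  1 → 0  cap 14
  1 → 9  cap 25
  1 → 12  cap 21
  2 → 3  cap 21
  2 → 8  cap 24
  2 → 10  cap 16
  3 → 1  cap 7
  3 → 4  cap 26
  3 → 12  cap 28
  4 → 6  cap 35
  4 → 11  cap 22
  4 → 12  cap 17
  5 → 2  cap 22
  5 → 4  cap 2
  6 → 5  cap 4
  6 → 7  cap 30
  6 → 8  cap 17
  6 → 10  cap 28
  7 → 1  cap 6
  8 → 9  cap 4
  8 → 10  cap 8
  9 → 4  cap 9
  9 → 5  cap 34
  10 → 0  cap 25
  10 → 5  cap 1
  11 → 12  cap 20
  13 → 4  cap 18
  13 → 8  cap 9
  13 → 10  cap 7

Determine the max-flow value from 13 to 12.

Maximum flow value: 29

augment #1: 13→4→12 bottleneck 17, total now 17
augment #2: 13→4→11→12 bottleneck 1, total now 18
augment #3: 13→8→9→4→11→12 bottleneck 4, total now 22
augment #4: 13→10→5→2→3→12 bottleneck 1, total now 23
augment #5: 13→10→0→6→7→1→12 bottleneck 6, total now 29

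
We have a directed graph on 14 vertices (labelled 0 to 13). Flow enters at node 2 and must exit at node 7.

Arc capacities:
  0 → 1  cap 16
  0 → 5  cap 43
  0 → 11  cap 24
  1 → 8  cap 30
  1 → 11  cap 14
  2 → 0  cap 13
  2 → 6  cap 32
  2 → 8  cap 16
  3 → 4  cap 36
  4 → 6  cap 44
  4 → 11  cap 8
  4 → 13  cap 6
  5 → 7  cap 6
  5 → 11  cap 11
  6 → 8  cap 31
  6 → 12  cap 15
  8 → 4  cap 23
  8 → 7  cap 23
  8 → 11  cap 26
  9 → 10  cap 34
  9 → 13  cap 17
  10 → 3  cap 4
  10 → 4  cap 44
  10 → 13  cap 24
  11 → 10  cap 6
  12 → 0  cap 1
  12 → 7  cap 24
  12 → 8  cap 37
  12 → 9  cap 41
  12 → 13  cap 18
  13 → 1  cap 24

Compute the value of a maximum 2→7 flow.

Maximum flow value: 44

augment #1: 2→8→7 bottleneck 16, total now 16
augment #2: 2→0→5→7 bottleneck 6, total now 22
augment #3: 2→6→8→7 bottleneck 7, total now 29
augment #4: 2→6→12→7 bottleneck 15, total now 44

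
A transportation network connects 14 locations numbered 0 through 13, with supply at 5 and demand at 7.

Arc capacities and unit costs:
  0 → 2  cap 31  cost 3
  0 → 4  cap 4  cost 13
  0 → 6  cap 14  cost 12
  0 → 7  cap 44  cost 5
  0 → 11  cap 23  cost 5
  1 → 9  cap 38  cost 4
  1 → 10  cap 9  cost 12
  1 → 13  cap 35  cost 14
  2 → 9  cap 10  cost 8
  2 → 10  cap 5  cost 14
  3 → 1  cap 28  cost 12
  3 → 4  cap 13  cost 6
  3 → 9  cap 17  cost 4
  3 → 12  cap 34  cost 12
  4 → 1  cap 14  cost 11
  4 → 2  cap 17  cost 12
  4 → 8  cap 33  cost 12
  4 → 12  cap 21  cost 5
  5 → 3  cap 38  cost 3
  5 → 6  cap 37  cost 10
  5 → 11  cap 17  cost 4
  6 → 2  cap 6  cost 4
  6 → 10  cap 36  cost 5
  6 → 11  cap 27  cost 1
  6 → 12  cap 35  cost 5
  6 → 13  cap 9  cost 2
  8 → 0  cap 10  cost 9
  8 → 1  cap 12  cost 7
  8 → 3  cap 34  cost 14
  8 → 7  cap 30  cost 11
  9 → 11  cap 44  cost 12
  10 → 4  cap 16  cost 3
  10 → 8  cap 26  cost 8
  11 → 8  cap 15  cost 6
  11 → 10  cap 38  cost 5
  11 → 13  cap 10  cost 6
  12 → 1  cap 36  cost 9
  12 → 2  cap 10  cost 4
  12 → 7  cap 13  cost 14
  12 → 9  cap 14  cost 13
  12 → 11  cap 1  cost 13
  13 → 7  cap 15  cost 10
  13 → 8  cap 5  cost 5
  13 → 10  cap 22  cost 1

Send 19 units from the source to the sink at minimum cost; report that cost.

shortest-cost path #1: 5→11→13→7 push 10 @ unit cost 20 (adds 200)
shortest-cost path #2: 5→11→8→7 push 7 @ unit cost 21 (adds 147)
shortest-cost path #3: 5→6→13→7 push 2 @ unit cost 22 (adds 44)
total cost = 391

Minimum cost for 19 units: 391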